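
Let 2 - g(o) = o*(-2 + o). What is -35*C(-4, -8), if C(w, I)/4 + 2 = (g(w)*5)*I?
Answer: -122920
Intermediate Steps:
g(o) = 2 - o*(-2 + o)
C(w, I) = -8 + 4*I*(10 - 5*w**2 + 10*w) (C(w, I) = -8 + 4*(((2 - w**2 + 2*w)*5)*I) = -8 + 4*((10 - 5*w**2 + 10*w)*I) = -8 + 4*(I*(10 - 5*w**2 + 10*w)) = -8 + 4*I*(10 - 5*w**2 + 10*w))
-35*C(-4, -8) = -35*(-8 + 20*(-8)*(2 - 1*(-4)**2 + 2*(-4))) = -35*(-8 + 20*(-8)*(2 - 1*16 - 8)) = -35*(-8 + 20*(-8)*(2 - 16 - 8)) = -35*(-8 + 20*(-8)*(-22)) = -35*(-8 + 3520) = -35*3512 = -122920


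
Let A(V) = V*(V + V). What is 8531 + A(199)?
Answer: 87733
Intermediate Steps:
A(V) = 2*V**2 (A(V) = V*(2*V) = 2*V**2)
8531 + A(199) = 8531 + 2*199**2 = 8531 + 2*39601 = 8531 + 79202 = 87733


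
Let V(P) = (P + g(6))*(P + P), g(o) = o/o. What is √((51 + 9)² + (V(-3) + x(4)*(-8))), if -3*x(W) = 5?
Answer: 2*√8157/3 ≈ 60.211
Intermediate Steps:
g(o) = 1
x(W) = -5/3 (x(W) = -⅓*5 = -5/3)
V(P) = 2*P*(1 + P) (V(P) = (P + 1)*(P + P) = (1 + P)*(2*P) = 2*P*(1 + P))
√((51 + 9)² + (V(-3) + x(4)*(-8))) = √((51 + 9)² + (2*(-3)*(1 - 3) - 5/3*(-8))) = √(60² + (2*(-3)*(-2) + 40/3)) = √(3600 + (12 + 40/3)) = √(3600 + 76/3) = √(10876/3) = 2*√8157/3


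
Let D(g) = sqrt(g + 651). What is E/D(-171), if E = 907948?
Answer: 226987*sqrt(30)/30 ≈ 41442.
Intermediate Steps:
D(g) = sqrt(651 + g)
E/D(-171) = 907948/(sqrt(651 - 171)) = 907948/(sqrt(480)) = 907948/((4*sqrt(30))) = 907948*(sqrt(30)/120) = 226987*sqrt(30)/30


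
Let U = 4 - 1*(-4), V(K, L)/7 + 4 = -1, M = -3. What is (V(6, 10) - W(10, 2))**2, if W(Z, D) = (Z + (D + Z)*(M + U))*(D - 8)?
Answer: 148225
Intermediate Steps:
V(K, L) = -35 (V(K, L) = -28 + 7*(-1) = -28 - 7 = -35)
U = 8 (U = 4 + 4 = 8)
W(Z, D) = (-8 + D)*(5*D + 6*Z) (W(Z, D) = (Z + (D + Z)*(-3 + 8))*(D - 8) = (Z + (D + Z)*5)*(-8 + D) = (Z + (5*D + 5*Z))*(-8 + D) = (5*D + 6*Z)*(-8 + D) = (-8 + D)*(5*D + 6*Z))
(V(6, 10) - W(10, 2))**2 = (-35 - (-48*10 - 40*2 + 5*2**2 + 6*2*10))**2 = (-35 - (-480 - 80 + 5*4 + 120))**2 = (-35 - (-480 - 80 + 20 + 120))**2 = (-35 - 1*(-420))**2 = (-35 + 420)**2 = 385**2 = 148225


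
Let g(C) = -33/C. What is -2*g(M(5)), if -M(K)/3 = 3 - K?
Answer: 11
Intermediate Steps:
M(K) = -9 + 3*K (M(K) = -3*(3 - K) = -9 + 3*K)
-2*g(M(5)) = -(-66)/(-9 + 3*5) = -(-66)/(-9 + 15) = -(-66)/6 = -2*(-11/2) = 11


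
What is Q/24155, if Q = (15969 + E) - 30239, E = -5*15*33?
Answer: -3349/4831 ≈ -0.69323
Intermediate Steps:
E = -2475 (E = -75*33 = -2475)
Q = -16745 (Q = (15969 - 2475) - 30239 = 13494 - 30239 = -16745)
Q/24155 = -16745/24155 = -16745*1/24155 = -3349/4831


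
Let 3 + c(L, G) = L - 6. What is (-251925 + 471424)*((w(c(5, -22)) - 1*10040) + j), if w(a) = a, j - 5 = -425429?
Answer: -95584790532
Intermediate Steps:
j = -425424 (j = 5 - 425429 = -425424)
c(L, G) = -9 + L (c(L, G) = -3 + (L - 6) = -3 + (-6 + L) = -9 + L)
(-251925 + 471424)*((w(c(5, -22)) - 1*10040) + j) = (-251925 + 471424)*(((-9 + 5) - 1*10040) - 425424) = 219499*((-4 - 10040) - 425424) = 219499*(-10044 - 425424) = 219499*(-435468) = -95584790532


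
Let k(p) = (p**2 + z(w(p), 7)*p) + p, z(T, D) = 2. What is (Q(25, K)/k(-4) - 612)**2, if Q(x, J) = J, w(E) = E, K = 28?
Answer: 366025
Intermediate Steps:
k(p) = p**2 + 3*p (k(p) = (p**2 + 2*p) + p = p**2 + 3*p)
(Q(25, K)/k(-4) - 612)**2 = (28/((-4*(3 - 4))) - 612)**2 = (28/((-4*(-1))) - 612)**2 = (28/4 - 612)**2 = (28*(1/4) - 612)**2 = (7 - 612)**2 = (-605)**2 = 366025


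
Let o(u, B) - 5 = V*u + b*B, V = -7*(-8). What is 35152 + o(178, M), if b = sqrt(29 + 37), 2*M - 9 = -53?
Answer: 45125 - 22*sqrt(66) ≈ 44946.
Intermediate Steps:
M = -22 (M = 9/2 + (1/2)*(-53) = 9/2 - 53/2 = -22)
b = sqrt(66) ≈ 8.1240
V = 56
o(u, B) = 5 + 56*u + B*sqrt(66) (o(u, B) = 5 + (56*u + sqrt(66)*B) = 5 + (56*u + B*sqrt(66)) = 5 + 56*u + B*sqrt(66))
35152 + o(178, M) = 35152 + (5 + 56*178 - 22*sqrt(66)) = 35152 + (5 + 9968 - 22*sqrt(66)) = 35152 + (9973 - 22*sqrt(66)) = 45125 - 22*sqrt(66)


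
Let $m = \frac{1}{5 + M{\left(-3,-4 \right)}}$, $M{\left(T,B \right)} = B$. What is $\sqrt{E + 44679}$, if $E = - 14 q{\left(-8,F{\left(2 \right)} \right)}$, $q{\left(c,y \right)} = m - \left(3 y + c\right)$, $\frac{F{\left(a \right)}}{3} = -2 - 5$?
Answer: $\sqrt{43671} \approx 208.98$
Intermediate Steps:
$m = 1$ ($m = \frac{1}{5 - 4} = 1^{-1} = 1$)
$F{\left(a \right)} = -21$ ($F{\left(a \right)} = 3 \left(-2 - 5\right) = 3 \left(-7\right) = -21$)
$q{\left(c,y \right)} = 1 - c - 3 y$ ($q{\left(c,y \right)} = 1 - \left(3 y + c\right) = 1 - \left(c + 3 y\right) = 1 - c - 3 y$)
$E = -1008$ ($E = - 14 \left(1 - -8 - -63\right) = - 14 \left(1 + 8 + 63\right) = \left(-14\right) 72 = -1008$)
$\sqrt{E + 44679} = \sqrt{-1008 + 44679} = \sqrt{43671}$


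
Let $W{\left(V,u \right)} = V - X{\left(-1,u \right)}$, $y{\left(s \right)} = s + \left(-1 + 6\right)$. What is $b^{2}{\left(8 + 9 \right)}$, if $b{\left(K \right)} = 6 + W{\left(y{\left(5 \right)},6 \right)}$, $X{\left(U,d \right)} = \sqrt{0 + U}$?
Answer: $\left(16 - i\right)^{2} \approx 255.0 - 32.0 i$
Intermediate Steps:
$y{\left(s \right)} = 5 + s$ ($y{\left(s \right)} = s + 5 = 5 + s$)
$X{\left(U,d \right)} = \sqrt{U}$
$W{\left(V,u \right)} = V - i$ ($W{\left(V,u \right)} = V - \sqrt{-1} = V - i$)
$b{\left(K \right)} = 16 - i$ ($b{\left(K \right)} = 6 + \left(\left(5 + 5\right) - i\right) = 6 + \left(10 - i\right) = 16 - i$)
$b^{2}{\left(8 + 9 \right)} = \left(16 - i\right)^{2}$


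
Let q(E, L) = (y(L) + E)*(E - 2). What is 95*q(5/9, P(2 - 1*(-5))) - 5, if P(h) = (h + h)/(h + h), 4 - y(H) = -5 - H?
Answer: -117730/81 ≈ -1453.5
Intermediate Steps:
y(H) = 9 + H (y(H) = 4 - (-5 - H) = 4 + (5 + H) = 9 + H)
P(h) = 1 (P(h) = (2*h)/((2*h)) = (2*h)*(1/(2*h)) = 1)
q(E, L) = (-2 + E)*(9 + E + L) (q(E, L) = ((9 + L) + E)*(E - 2) = (9 + E + L)*(-2 + E) = (-2 + E)*(9 + E + L))
95*q(5/9, P(2 - 1*(-5))) - 5 = 95*(-18 + (5/9)² - 2*1 + 7*(5/9) + (5/9)*1) - 5 = 95*(-18 + (5*(⅑))² - 2 + 7*(5*(⅑)) + (5*(⅑))*1) - 5 = 95*(-18 + (5/9)² - 2 + 7*(5/9) + (5/9)*1) - 5 = 95*(-18 + 25/81 - 2 + 35/9 + 5/9) - 5 = 95*(-1235/81) - 5 = -117325/81 - 5 = -117730/81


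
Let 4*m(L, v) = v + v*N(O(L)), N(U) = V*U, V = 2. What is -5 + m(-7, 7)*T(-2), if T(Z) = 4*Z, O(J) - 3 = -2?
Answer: -47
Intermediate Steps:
O(J) = 1 (O(J) = 3 - 2 = 1)
N(U) = 2*U
m(L, v) = 3*v/4 (m(L, v) = (v + v*(2*1))/4 = (v + v*2)/4 = (v + 2*v)/4 = (3*v)/4 = 3*v/4)
-5 + m(-7, 7)*T(-2) = -5 + ((¾)*7)*(4*(-2)) = -5 + (21/4)*(-8) = -5 - 42 = -47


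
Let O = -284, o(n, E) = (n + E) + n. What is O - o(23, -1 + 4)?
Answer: -333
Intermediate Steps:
o(n, E) = E + 2*n (o(n, E) = (E + n) + n = E + 2*n)
O - o(23, -1 + 4) = -284 - ((-1 + 4) + 2*23) = -284 - (3 + 46) = -284 - 1*49 = -284 - 49 = -333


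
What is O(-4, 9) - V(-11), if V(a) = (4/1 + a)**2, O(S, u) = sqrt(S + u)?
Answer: -49 + sqrt(5) ≈ -46.764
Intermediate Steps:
V(a) = (4 + a)**2 (V(a) = (4*1 + a)**2 = (4 + a)**2)
O(-4, 9) - V(-11) = sqrt(-4 + 9) - (4 - 11)**2 = sqrt(5) - 1*(-7)**2 = sqrt(5) - 1*49 = sqrt(5) - 49 = -49 + sqrt(5)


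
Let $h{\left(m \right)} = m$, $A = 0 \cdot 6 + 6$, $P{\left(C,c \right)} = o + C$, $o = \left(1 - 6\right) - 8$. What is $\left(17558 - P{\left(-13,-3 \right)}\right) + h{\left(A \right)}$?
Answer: $17590$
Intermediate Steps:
$o = -13$ ($o = -5 - 8 = -13$)
$P{\left(C,c \right)} = -13 + C$
$A = 6$ ($A = 0 + 6 = 6$)
$\left(17558 - P{\left(-13,-3 \right)}\right) + h{\left(A \right)} = \left(17558 - \left(-13 - 13\right)\right) + 6 = \left(17558 - -26\right) + 6 = \left(17558 + 26\right) + 6 = 17584 + 6 = 17590$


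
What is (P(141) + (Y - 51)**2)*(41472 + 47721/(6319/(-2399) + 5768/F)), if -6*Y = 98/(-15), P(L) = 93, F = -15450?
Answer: 8055187665611491/121746825 ≈ 6.6163e+7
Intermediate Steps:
Y = 49/45 (Y = -49/(3*(-15)) = -49*(-1)/(3*15) = -1/6*(-98/15) = 49/45 ≈ 1.0889)
(P(141) + (Y - 51)**2)*(41472 + 47721/(6319/(-2399) + 5768/F)) = (93 + (49/45 - 51)**2)*(41472 + 47721/(6319/(-2399) + 5768/(-15450))) = (93 + (-2246/45)**2)*(41472 + 47721/(6319*(-1/2399) + 5768*(-1/15450))) = (93 + 5044516/2025)*(41472 + 47721/(-6319/2399 - 28/75)) = 5232841*(41472 + 47721/(-541097/179925))/2025 = 5232841*(41472 + 47721*(-179925/541097))/2025 = 5232841*(41472 - 8586200925/541097)/2025 = (5232841/2025)*(13854173859/541097) = 8055187665611491/121746825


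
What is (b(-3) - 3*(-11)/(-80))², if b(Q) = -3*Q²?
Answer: 4809249/6400 ≈ 751.45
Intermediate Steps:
(b(-3) - 3*(-11)/(-80))² = (-3*(-3)² - 3*(-11)/(-80))² = (-3*9 + 33*(-1/80))² = (-27 - 33/80)² = (-2193/80)² = 4809249/6400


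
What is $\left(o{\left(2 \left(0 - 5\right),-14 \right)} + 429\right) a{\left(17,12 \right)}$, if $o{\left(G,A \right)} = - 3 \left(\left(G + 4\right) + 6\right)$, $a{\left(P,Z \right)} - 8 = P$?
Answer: $10725$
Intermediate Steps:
$a{\left(P,Z \right)} = 8 + P$
$o{\left(G,A \right)} = -30 - 3 G$ ($o{\left(G,A \right)} = - 3 \left(\left(4 + G\right) + 6\right) = - 3 \left(10 + G\right) = -30 - 3 G$)
$\left(o{\left(2 \left(0 - 5\right),-14 \right)} + 429\right) a{\left(17,12 \right)} = \left(\left(-30 - 3 \cdot 2 \left(0 - 5\right)\right) + 429\right) \left(8 + 17\right) = \left(\left(-30 - 3 \cdot 2 \left(-5\right)\right) + 429\right) 25 = \left(\left(-30 - -30\right) + 429\right) 25 = \left(\left(-30 + 30\right) + 429\right) 25 = \left(0 + 429\right) 25 = 429 \cdot 25 = 10725$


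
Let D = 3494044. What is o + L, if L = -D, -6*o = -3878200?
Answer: -8543032/3 ≈ -2.8477e+6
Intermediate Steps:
o = 1939100/3 (o = -1/6*(-3878200) = 1939100/3 ≈ 6.4637e+5)
L = -3494044 (L = -1*3494044 = -3494044)
o + L = 1939100/3 - 3494044 = -8543032/3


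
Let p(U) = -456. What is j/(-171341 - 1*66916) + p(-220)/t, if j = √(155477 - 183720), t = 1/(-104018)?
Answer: 47432208 - I*√28243/238257 ≈ 4.7432e+7 - 0.00070536*I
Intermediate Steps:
t = -1/104018 ≈ -9.6137e-6
j = I*√28243 (j = √(-28243) = I*√28243 ≈ 168.06*I)
j/(-171341 - 1*66916) + p(-220)/t = (I*√28243)/(-171341 - 1*66916) - 456/(-1/104018) = (I*√28243)/(-171341 - 66916) - 456*(-104018) = (I*√28243)/(-238257) + 47432208 = (I*√28243)*(-1/238257) + 47432208 = -I*√28243/238257 + 47432208 = 47432208 - I*√28243/238257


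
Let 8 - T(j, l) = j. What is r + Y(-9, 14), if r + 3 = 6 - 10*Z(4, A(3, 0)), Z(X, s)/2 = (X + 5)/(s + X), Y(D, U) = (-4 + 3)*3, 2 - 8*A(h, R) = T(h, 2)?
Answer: -1440/29 ≈ -49.655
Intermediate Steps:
T(j, l) = 8 - j
A(h, R) = -3/4 + h/8 (A(h, R) = 1/4 - (8 - h)/8 = 1/4 + (-1 + h/8) = -3/4 + h/8)
Y(D, U) = -3 (Y(D, U) = -1*3 = -3)
Z(X, s) = 2*(5 + X)/(X + s) (Z(X, s) = 2*((X + 5)/(s + X)) = 2*((5 + X)/(X + s)) = 2*(5 + X)/(X + s))
r = -1353/29 (r = -3 + (6 - 20*(5 + 4)/(4 + (-3/4 + (1/8)*3))) = -3 + (6 - 20*9/(4 + (-3/4 + 3/8))) = -3 + (6 - 20*9/(4 - 3/8)) = -3 + (6 - 20*9/29/8) = -3 + (6 - 20*8*9/29) = -3 + (6 - 10*144/29) = -3 + (6 - 1440/29) = -3 - 1266/29 = -1353/29 ≈ -46.655)
r + Y(-9, 14) = -1353/29 - 3 = -1440/29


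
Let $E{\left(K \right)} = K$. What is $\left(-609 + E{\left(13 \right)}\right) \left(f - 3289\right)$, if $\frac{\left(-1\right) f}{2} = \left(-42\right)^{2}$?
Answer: $4062932$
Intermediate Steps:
$f = -3528$ ($f = - 2 \left(-42\right)^{2} = \left(-2\right) 1764 = -3528$)
$\left(-609 + E{\left(13 \right)}\right) \left(f - 3289\right) = \left(-609 + 13\right) \left(-3528 - 3289\right) = \left(-596\right) \left(-6817\right) = 4062932$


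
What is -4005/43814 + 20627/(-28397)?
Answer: -1017481363/1244186158 ≈ -0.81779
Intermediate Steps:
-4005/43814 + 20627/(-28397) = -4005*1/43814 + 20627*(-1/28397) = -4005/43814 - 20627/28397 = -1017481363/1244186158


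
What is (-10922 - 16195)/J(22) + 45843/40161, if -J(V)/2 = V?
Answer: 3005683/4868 ≈ 617.44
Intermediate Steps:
J(V) = -2*V
(-10922 - 16195)/J(22) + 45843/40161 = (-10922 - 16195)/((-2*22)) + 45843/40161 = -27117/(-44) + 45843*(1/40161) = -27117*(-1/44) + 15281/13387 = 27117/44 + 15281/13387 = 3005683/4868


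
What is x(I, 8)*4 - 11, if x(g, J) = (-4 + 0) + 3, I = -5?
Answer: -15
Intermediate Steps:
x(g, J) = -1 (x(g, J) = -4 + 3 = -1)
x(I, 8)*4 - 11 = -1*4 - 11 = -4 - 11 = -15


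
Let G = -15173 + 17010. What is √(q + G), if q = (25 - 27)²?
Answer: √1841 ≈ 42.907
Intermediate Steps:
G = 1837
q = 4 (q = (-2)² = 4)
√(q + G) = √(4 + 1837) = √1841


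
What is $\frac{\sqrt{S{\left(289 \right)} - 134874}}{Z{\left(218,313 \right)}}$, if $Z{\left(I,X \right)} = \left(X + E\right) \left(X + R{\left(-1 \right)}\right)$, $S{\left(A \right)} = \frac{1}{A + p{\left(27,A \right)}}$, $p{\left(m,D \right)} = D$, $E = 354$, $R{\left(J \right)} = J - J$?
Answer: $\frac{i \sqrt{155914342}}{7098214} \approx 0.0017591 i$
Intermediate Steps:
$R{\left(J \right)} = 0$
$S{\left(A \right)} = \frac{1}{2 A}$ ($S{\left(A \right)} = \frac{1}{A + A} = \frac{1}{2 A}$)
$Z{\left(I,X \right)} = X \left(354 + X\right)$ ($Z{\left(I,X \right)} = \left(X + 354\right) \left(X + 0\right) = \left(354 + X\right) X = X \left(354 + X\right)$)
$\frac{\sqrt{S{\left(289 \right)} - 134874}}{Z{\left(218,313 \right)}} = \frac{\sqrt{\frac{1}{2 \cdot 289} - 134874}}{313 \left(354 + 313\right)} = \frac{\sqrt{\frac{1}{2} \cdot \frac{1}{289} - 134874}}{313 \cdot 667} = \frac{\sqrt{\frac{1}{578} - 134874}}{208771} = \sqrt{- \frac{77957171}{578}} \cdot \frac{1}{208771} = \frac{i \sqrt{155914342}}{34} \cdot \frac{1}{208771} = \frac{i \sqrt{155914342}}{7098214}$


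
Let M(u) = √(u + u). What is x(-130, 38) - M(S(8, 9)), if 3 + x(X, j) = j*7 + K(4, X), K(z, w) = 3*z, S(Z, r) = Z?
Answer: 271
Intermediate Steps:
M(u) = √2*√u (M(u) = √(2*u) = √2*√u)
x(X, j) = 9 + 7*j (x(X, j) = -3 + (j*7 + 3*4) = -3 + (7*j + 12) = -3 + (12 + 7*j) = 9 + 7*j)
x(-130, 38) - M(S(8, 9)) = (9 + 7*38) - √2*√8 = (9 + 266) - √2*2*√2 = 275 - 1*4 = 275 - 4 = 271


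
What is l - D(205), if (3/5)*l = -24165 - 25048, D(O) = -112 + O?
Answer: -246344/3 ≈ -82115.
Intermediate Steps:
l = -246065/3 (l = 5*(-24165 - 25048)/3 = (5/3)*(-49213) = -246065/3 ≈ -82022.)
l - D(205) = -246065/3 - (-112 + 205) = -246065/3 - 1*93 = -246065/3 - 93 = -246344/3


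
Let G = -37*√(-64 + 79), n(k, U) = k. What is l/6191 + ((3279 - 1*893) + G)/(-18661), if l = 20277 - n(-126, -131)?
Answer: 365968657/115530251 + 37*√15/18661 ≈ 3.1754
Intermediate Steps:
G = -37*√15 ≈ -143.30
l = 20403 (l = 20277 - 1*(-126) = 20277 + 126 = 20403)
l/6191 + ((3279 - 1*893) + G)/(-18661) = 20403/6191 + ((3279 - 1*893) - 37*√15)/(-18661) = 20403*(1/6191) + ((3279 - 893) - 37*√15)*(-1/18661) = 20403/6191 + (2386 - 37*√15)*(-1/18661) = 20403/6191 + (-2386/18661 + 37*√15/18661) = 365968657/115530251 + 37*√15/18661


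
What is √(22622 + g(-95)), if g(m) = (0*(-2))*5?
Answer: √22622 ≈ 150.41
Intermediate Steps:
g(m) = 0 (g(m) = 0*5 = 0)
√(22622 + g(-95)) = √(22622 + 0) = √22622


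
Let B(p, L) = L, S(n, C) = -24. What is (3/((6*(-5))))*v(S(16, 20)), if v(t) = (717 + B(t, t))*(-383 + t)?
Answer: 282051/10 ≈ 28205.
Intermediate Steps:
v(t) = (-383 + t)*(717 + t) (v(t) = (717 + t)*(-383 + t) = (-383 + t)*(717 + t))
(3/((6*(-5))))*v(S(16, 20)) = (3/((6*(-5))))*(-274611 + (-24)**2 + 334*(-24)) = (3/(-30))*(-274611 + 576 - 8016) = (3*(-1/30))*(-282051) = -1/10*(-282051) = 282051/10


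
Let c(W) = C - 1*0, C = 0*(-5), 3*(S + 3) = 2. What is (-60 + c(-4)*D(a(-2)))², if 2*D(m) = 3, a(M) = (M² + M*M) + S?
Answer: 3600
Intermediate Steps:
S = -7/3 (S = -3 + (⅓)*2 = -3 + ⅔ = -7/3 ≈ -2.3333)
a(M) = -7/3 + 2*M² (a(M) = (M² + M*M) - 7/3 = (M² + M²) - 7/3 = 2*M² - 7/3 = -7/3 + 2*M²)
C = 0
D(m) = 3/2 (D(m) = (½)*3 = 3/2)
c(W) = 0 (c(W) = 0 - 1*0 = 0 + 0 = 0)
(-60 + c(-4)*D(a(-2)))² = (-60 + 0*(3/2))² = (-60 + 0)² = (-60)² = 3600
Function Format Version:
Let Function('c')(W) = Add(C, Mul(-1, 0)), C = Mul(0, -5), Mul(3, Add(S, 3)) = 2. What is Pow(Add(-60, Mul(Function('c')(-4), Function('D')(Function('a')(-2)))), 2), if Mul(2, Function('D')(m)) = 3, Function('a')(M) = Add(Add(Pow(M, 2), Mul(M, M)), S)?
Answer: 3600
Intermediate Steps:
S = Rational(-7, 3) (S = Add(-3, Mul(Rational(1, 3), 2)) = Add(-3, Rational(2, 3)) = Rational(-7, 3) ≈ -2.3333)
Function('a')(M) = Add(Rational(-7, 3), Mul(2, Pow(M, 2))) (Function('a')(M) = Add(Add(Pow(M, 2), Mul(M, M)), Rational(-7, 3)) = Add(Add(Pow(M, 2), Pow(M, 2)), Rational(-7, 3)) = Add(Mul(2, Pow(M, 2)), Rational(-7, 3)) = Add(Rational(-7, 3), Mul(2, Pow(M, 2))))
C = 0
Function('D')(m) = Rational(3, 2) (Function('D')(m) = Mul(Rational(1, 2), 3) = Rational(3, 2))
Function('c')(W) = 0 (Function('c')(W) = Add(0, Mul(-1, 0)) = Add(0, 0) = 0)
Pow(Add(-60, Mul(Function('c')(-4), Function('D')(Function('a')(-2)))), 2) = Pow(Add(-60, Mul(0, Rational(3, 2))), 2) = Pow(Add(-60, 0), 2) = Pow(-60, 2) = 3600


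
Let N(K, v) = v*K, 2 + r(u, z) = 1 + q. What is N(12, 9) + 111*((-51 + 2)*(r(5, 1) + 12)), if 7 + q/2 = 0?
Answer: 16425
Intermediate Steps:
q = -14 (q = -14 + 2*0 = -14 + 0 = -14)
r(u, z) = -15 (r(u, z) = -2 + (1 - 14) = -2 - 13 = -15)
N(K, v) = K*v
N(12, 9) + 111*((-51 + 2)*(r(5, 1) + 12)) = 12*9 + 111*((-51 + 2)*(-15 + 12)) = 108 + 111*(-49*(-3)) = 108 + 111*147 = 108 + 16317 = 16425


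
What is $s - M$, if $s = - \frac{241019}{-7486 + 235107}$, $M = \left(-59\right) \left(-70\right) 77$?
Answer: $- \frac{2496068801}{7849} \approx -3.1801 \cdot 10^{5}$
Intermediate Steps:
$M = 318010$ ($M = 4130 \cdot 77 = 318010$)
$s = - \frac{8311}{7849}$ ($s = - \frac{241019}{227621} = \left(-241019\right) \frac{1}{227621} = - \frac{8311}{7849} \approx -1.0589$)
$s - M = - \frac{8311}{7849} - 318010 = - \frac{2496068801}{7849}$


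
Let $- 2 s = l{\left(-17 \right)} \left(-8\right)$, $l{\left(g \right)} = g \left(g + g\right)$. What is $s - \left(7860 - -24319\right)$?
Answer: $-29867$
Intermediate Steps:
$l{\left(g \right)} = 2 g^{2}$ ($l{\left(g \right)} = g 2 g = 2 g^{2}$)
$s = 2312$ ($s = - \frac{2 \left(-17\right)^{2} \left(-8\right)}{2} = - \frac{2 \cdot 289 \left(-8\right)}{2} = - \frac{578 \left(-8\right)}{2} = \left(- \frac{1}{2}\right) \left(-4624\right) = 2312$)
$s - \left(7860 - -24319\right) = 2312 - \left(7860 - -24319\right) = 2312 - \left(7860 + 24319\right) = 2312 - 32179 = -29867$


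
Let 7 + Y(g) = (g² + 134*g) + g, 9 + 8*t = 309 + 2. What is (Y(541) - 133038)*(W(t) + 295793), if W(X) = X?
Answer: 275324945733/4 ≈ 6.8831e+10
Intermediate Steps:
t = 151/4 (t = -9/8 + (309 + 2)/8 = -9/8 + (⅛)*311 = -9/8 + 311/8 = 151/4 ≈ 37.750)
Y(g) = -7 + g² + 135*g (Y(g) = -7 + ((g² + 134*g) + g) = -7 + (g² + 135*g) = -7 + g² + 135*g)
(Y(541) - 133038)*(W(t) + 295793) = ((-7 + 541² + 135*541) - 133038)*(151/4 + 295793) = ((-7 + 292681 + 73035) - 133038)*(1183323/4) = (365709 - 133038)*(1183323/4) = 232671*(1183323/4) = 275324945733/4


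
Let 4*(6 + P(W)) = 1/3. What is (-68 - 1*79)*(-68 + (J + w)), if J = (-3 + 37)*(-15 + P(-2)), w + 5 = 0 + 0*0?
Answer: 230545/2 ≈ 1.1527e+5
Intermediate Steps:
P(W) = -71/12 (P(W) = -6 + (¼)/3 = -6 + (¼)*(⅓) = -6 + 1/12 = -71/12)
w = -5 (w = -5 + (0 + 0*0) = -5 + (0 + 0) = -5 + 0 = -5)
J = -4267/6 (J = (-3 + 37)*(-15 - 71/12) = 34*(-251/12) = -4267/6 ≈ -711.17)
(-68 - 1*79)*(-68 + (J + w)) = (-68 - 1*79)*(-68 + (-4267/6 - 5)) = (-68 - 79)*(-68 - 4297/6) = -147*(-4705/6) = 230545/2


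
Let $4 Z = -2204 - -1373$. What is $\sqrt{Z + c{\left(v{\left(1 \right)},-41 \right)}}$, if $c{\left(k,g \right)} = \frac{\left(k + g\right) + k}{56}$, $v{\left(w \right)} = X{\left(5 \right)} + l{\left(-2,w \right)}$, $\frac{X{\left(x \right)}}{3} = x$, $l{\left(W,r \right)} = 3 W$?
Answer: $\frac{i \sqrt{163198}}{28} \approx 14.428 i$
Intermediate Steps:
$X{\left(x \right)} = 3 x$
$v{\left(w \right)} = 9$ ($v{\left(w \right)} = 3 \cdot 5 + 3 \left(-2\right) = 15 - 6 = 9$)
$c{\left(k,g \right)} = \frac{k}{28} + \frac{g}{56}$ ($c{\left(k,g \right)} = \left(\left(g + k\right) + k\right) \frac{1}{56} = \left(g + 2 k\right) \frac{1}{56} = \frac{k}{28} + \frac{g}{56}$)
$Z = - \frac{831}{4}$ ($Z = \frac{-2204 - -1373}{4} = \frac{-2204 + 1373}{4} = \frac{1}{4} \left(-831\right) = - \frac{831}{4} \approx -207.75$)
$\sqrt{Z + c{\left(v{\left(1 \right)},-41 \right)}} = \sqrt{- \frac{831}{4} + \left(\frac{1}{28} \cdot 9 + \frac{1}{56} \left(-41\right)\right)} = \sqrt{- \frac{831}{4} + \left(\frac{9}{28} - \frac{41}{56}\right)} = \sqrt{- \frac{831}{4} - \frac{23}{56}} = \sqrt{- \frac{11657}{56}} = \frac{i \sqrt{163198}}{28}$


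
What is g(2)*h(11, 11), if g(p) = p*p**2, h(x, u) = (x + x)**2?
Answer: 3872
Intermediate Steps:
h(x, u) = 4*x**2 (h(x, u) = (2*x)**2 = 4*x**2)
g(p) = p**3
g(2)*h(11, 11) = 2**3*(4*11**2) = 8*(4*121) = 8*484 = 3872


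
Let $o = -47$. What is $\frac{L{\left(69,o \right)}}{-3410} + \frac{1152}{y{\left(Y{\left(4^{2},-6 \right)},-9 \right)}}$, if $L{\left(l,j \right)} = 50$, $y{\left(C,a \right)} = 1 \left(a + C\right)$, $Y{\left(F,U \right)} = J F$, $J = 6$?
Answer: $\frac{130799}{9889} \approx 13.227$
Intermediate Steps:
$Y{\left(F,U \right)} = 6 F$
$y{\left(C,a \right)} = C + a$ ($y{\left(C,a \right)} = 1 \left(C + a\right) = C + a$)
$\frac{L{\left(69,o \right)}}{-3410} + \frac{1152}{y{\left(Y{\left(4^{2},-6 \right)},-9 \right)}} = \frac{50}{-3410} + \frac{1152}{6 \cdot 4^{2} - 9} = 50 \left(- \frac{1}{3410}\right) + \frac{1152}{6 \cdot 16 - 9} = - \frac{5}{341} + \frac{1152}{96 - 9} = - \frac{5}{341} + \frac{1152}{87} = - \frac{5}{341} + 1152 \cdot \frac{1}{87} = - \frac{5}{341} + \frac{384}{29} = \frac{130799}{9889}$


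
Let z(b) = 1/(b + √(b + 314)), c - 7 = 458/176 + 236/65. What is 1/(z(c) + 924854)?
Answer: 2301550435729817/2128597926472222681598 - 2860*√2676635390/1064298963236111340799 ≈ 1.0813e-6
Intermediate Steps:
c = 75693/5720 (c = 7 + (458/176 + 236/65) = 7 + (458*(1/176) + 236*(1/65)) = 7 + (229/88 + 236/65) = 7 + 35653/5720 = 75693/5720 ≈ 13.233)
z(b) = 1/(b + √(314 + b))
1/(z(c) + 924854) = 1/(1/(75693/5720 + √(314 + 75693/5720)) + 924854) = 1/(1/(75693/5720 + √(1871773/5720)) + 924854) = 1/(1/(75693/5720 + √2676635390/2860) + 924854) = 1/(924854 + 1/(75693/5720 + √2676635390/2860))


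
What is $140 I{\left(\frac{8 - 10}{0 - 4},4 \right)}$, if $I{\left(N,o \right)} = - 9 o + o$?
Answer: $-4480$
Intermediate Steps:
$I{\left(N,o \right)} = - 8 o$
$140 I{\left(\frac{8 - 10}{0 - 4},4 \right)} = 140 \left(\left(-8\right) 4\right) = 140 \left(-32\right) = -4480$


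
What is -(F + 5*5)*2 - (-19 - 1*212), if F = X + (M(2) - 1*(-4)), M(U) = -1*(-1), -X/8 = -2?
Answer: 139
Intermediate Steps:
X = 16 (X = -8*(-2) = 16)
M(U) = 1
F = 21 (F = 16 + (1 - 1*(-4)) = 16 + (1 + 4) = 16 + 5 = 21)
-(F + 5*5)*2 - (-19 - 1*212) = -(21 + 5*5)*2 - (-19 - 1*212) = -(21 + 25)*2 - (-19 - 212) = -46*2 - 1*(-231) = -1*92 + 231 = -92 + 231 = 139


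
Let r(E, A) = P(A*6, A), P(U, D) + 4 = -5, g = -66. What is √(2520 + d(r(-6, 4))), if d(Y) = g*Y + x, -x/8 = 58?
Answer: 5*√106 ≈ 51.478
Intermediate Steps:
x = -464 (x = -8*58 = -464)
P(U, D) = -9 (P(U, D) = -4 - 5 = -9)
r(E, A) = -9
d(Y) = -464 - 66*Y (d(Y) = -66*Y - 464 = -464 - 66*Y)
√(2520 + d(r(-6, 4))) = √(2520 + (-464 - 66*(-9))) = √(2520 + (-464 + 594)) = √(2520 + 130) = √2650 = 5*√106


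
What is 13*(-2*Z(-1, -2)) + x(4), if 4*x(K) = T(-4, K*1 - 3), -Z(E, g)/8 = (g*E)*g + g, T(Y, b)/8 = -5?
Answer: -1258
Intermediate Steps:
T(Y, b) = -40 (T(Y, b) = 8*(-5) = -40)
Z(E, g) = -8*g - 8*E*g**2 (Z(E, g) = -8*((g*E)*g + g) = -8*((E*g)*g + g) = -8*(E*g**2 + g) = -8*(g + E*g**2) = -8*g - 8*E*g**2)
x(K) = -10 (x(K) = (1/4)*(-40) = -10)
13*(-2*Z(-1, -2)) + x(4) = 13*(-(-16)*(-2)*(1 - 1*(-2))) - 10 = 13*(-(-16)*(-2)*(1 + 2)) - 10 = 13*(-(-16)*(-2)*3) - 10 = 13*(-2*48) - 10 = 13*(-96) - 10 = -1248 - 10 = -1258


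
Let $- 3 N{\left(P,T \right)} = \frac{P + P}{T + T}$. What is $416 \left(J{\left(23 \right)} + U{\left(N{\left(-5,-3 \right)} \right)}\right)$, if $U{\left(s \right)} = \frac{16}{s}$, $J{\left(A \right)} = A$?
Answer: $- \frac{12064}{5} \approx -2412.8$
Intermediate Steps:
$N{\left(P,T \right)} = - \frac{P}{3 T}$ ($N{\left(P,T \right)} = - \frac{\left(P + P\right) \frac{1}{T + T}}{3} = - \frac{2 P \frac{1}{2 T}}{3} = - \frac{P \frac{1}{T}}{3} = - \frac{P}{3 T}$)
$416 \left(J{\left(23 \right)} + U{\left(N{\left(-5,-3 \right)} \right)}\right) = 416 \left(23 + \frac{16}{\left(- \frac{1}{3}\right) \left(-5\right) \frac{1}{-3}}\right) = 416 \left(23 + \frac{16}{\left(- \frac{1}{3}\right) \left(-5\right) \left(- \frac{1}{3}\right)}\right) = 416 \left(23 + \frac{16}{- \frac{5}{9}}\right) = 416 \left(23 + 16 \left(- \frac{9}{5}\right)\right) = 416 \left(23 - \frac{144}{5}\right) = 416 \left(- \frac{29}{5}\right) = - \frac{12064}{5}$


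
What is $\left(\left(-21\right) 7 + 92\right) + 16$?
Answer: $-39$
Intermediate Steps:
$\left(\left(-21\right) 7 + 92\right) + 16 = \left(-147 + 92\right) + 16 = -55 + 16 = -39$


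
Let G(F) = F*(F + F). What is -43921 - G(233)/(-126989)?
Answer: -5577375291/126989 ≈ -43920.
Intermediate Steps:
G(F) = 2*F² (G(F) = F*(2*F) = 2*F²)
-43921 - G(233)/(-126989) = -43921 - 2*233²/(-126989) = -43921 - 2*54289*(-1)/126989 = -43921 - 108578*(-1)/126989 = -43921 - 1*(-108578/126989) = -43921 + 108578/126989 = -5577375291/126989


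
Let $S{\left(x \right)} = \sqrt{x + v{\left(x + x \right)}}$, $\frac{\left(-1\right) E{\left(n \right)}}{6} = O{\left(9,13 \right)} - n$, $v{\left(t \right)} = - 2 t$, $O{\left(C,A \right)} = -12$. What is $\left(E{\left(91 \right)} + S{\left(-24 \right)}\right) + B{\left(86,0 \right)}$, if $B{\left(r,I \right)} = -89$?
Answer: $529 + 6 \sqrt{2} \approx 537.49$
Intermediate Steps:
$E{\left(n \right)} = 72 + 6 n$ ($E{\left(n \right)} = - 6 \left(-12 - n\right) = 72 + 6 n$)
$S{\left(x \right)} = \sqrt{3} \sqrt{- x}$ ($S{\left(x \right)} = \sqrt{x - 2 \left(x + x\right)} = \sqrt{x - 2 \cdot 2 x} = \sqrt{x - 4 x} = \sqrt{- 3 x} = \sqrt{3} \sqrt{- x}$)
$\left(E{\left(91 \right)} + S{\left(-24 \right)}\right) + B{\left(86,0 \right)} = \left(\left(72 + 6 \cdot 91\right) + \sqrt{3} \sqrt{\left(-1\right) \left(-24\right)}\right) - 89 = \left(\left(72 + 546\right) + \sqrt{3} \sqrt{24}\right) - 89 = \left(618 + \sqrt{3} \cdot 2 \sqrt{6}\right) - 89 = \left(618 + 6 \sqrt{2}\right) - 89 = 529 + 6 \sqrt{2}$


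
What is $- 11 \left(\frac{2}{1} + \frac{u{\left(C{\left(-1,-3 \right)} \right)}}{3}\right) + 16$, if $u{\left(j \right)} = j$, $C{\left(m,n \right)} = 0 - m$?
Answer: $- \frac{29}{3} \approx -9.6667$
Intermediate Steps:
$C{\left(m,n \right)} = - m$
$- 11 \left(\frac{2}{1} + \frac{u{\left(C{\left(-1,-3 \right)} \right)}}{3}\right) + 16 = - 11 \left(\frac{2}{1} + \frac{\left(-1\right) \left(-1\right)}{3}\right) + 16 = - 11 \left(2 \cdot 1 + 1 \cdot \frac{1}{3}\right) + 16 = - 11 \left(2 + \frac{1}{3}\right) + 16 = \left(-11\right) \frac{7}{3} + 16 = - \frac{77}{3} + 16 = - \frac{29}{3}$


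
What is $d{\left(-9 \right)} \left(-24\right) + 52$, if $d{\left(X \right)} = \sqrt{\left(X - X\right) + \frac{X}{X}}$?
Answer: $28$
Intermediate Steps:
$d{\left(X \right)} = 1$ ($d{\left(X \right)} = \sqrt{0 + 1} = \sqrt{1} = 1$)
$d{\left(-9 \right)} \left(-24\right) + 52 = 1 \left(-24\right) + 52 = -24 + 52 = 28$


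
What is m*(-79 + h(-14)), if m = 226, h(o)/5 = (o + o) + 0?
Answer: -49494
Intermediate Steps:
h(o) = 10*o (h(o) = 5*((o + o) + 0) = 5*(2*o + 0) = 5*(2*o) = 10*o)
m*(-79 + h(-14)) = 226*(-79 + 10*(-14)) = 226*(-79 - 140) = 226*(-219) = -49494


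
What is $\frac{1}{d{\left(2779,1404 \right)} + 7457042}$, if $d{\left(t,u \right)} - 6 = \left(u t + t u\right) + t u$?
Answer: $\frac{1}{19162196} \approx 5.2186 \cdot 10^{-8}$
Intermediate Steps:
$d{\left(t,u \right)} = 6 + 3 t u$ ($d{\left(t,u \right)} = 6 + \left(\left(u t + t u\right) + t u\right) = 6 + \left(\left(t u + t u\right) + t u\right) = 6 + \left(2 t u + t u\right) = 6 + 3 t u$)
$\frac{1}{d{\left(2779,1404 \right)} + 7457042} = \frac{1}{\left(6 + 3 \cdot 2779 \cdot 1404\right) + 7457042} = \frac{1}{\left(6 + 11705148\right) + 7457042} = \frac{1}{11705154 + 7457042} = \frac{1}{19162196}$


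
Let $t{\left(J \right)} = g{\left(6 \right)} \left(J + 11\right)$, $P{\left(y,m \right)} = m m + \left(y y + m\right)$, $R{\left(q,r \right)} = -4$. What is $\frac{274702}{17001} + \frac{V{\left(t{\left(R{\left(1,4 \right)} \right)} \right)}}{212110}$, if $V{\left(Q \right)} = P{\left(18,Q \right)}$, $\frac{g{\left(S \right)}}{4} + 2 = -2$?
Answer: $\frac{29241952988}{1803041055} \approx 16.218$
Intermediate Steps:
$g{\left(S \right)} = -16$ ($g{\left(S \right)} = -8 + 4 \left(-2\right) = -8 - 8 = -16$)
$P{\left(y,m \right)} = m + m^{2} + y^{2}$ ($P{\left(y,m \right)} = m^{2} + \left(y^{2} + m\right) = m^{2} + \left(m + y^{2}\right) = m + m^{2} + y^{2}$)
$t{\left(J \right)} = -176 - 16 J$ ($t{\left(J \right)} = - 16 \left(J + 11\right) = - 16 \left(11 + J\right) = -176 - 16 J$)
$V{\left(Q \right)} = 324 + Q + Q^{2}$ ($V{\left(Q \right)} = Q + Q^{2} + 18^{2} = Q + Q^{2} + 324 = 324 + Q + Q^{2}$)
$\frac{274702}{17001} + \frac{V{\left(t{\left(R{\left(1,4 \right)} \right)} \right)}}{212110} = \frac{274702}{17001} + \frac{324 - 112 + \left(-176 - -64\right)^{2}}{212110} = 274702 \cdot \frac{1}{17001} + \left(324 + \left(-176 + 64\right) + \left(-176 + 64\right)^{2}\right) \frac{1}{212110} = \frac{274702}{17001} + \left(324 - 112 + \left(-112\right)^{2}\right) \frac{1}{212110} = \frac{274702}{17001} + \left(324 - 112 + 12544\right) \frac{1}{212110} = \frac{274702}{17001} + 12756 \cdot \frac{1}{212110} = \frac{274702}{17001} + \frac{6378}{106055} = \frac{29241952988}{1803041055}$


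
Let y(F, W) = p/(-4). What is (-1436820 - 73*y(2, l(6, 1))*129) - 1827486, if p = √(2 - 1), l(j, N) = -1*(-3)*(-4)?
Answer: -13047807/4 ≈ -3.2620e+6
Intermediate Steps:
l(j, N) = -12 (l(j, N) = 3*(-4) = -12)
p = 1 (p = √1 = 1)
y(F, W) = -¼ (y(F, W) = 1/(-4) = 1*(-¼) = -¼)
(-1436820 - 73*y(2, l(6, 1))*129) - 1827486 = (-1436820 - 73*(-¼)*129) - 1827486 = (-1436820 + (73/4)*129) - 1827486 = (-1436820 + 9417/4) - 1827486 = -5737863/4 - 1827486 = -13047807/4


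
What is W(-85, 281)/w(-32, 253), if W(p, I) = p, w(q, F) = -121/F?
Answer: 1955/11 ≈ 177.73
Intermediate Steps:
W(-85, 281)/w(-32, 253) = -85/((-121/253)) = -85/((-121*1/253)) = -85/(-11/23) = -85*(-23/11) = 1955/11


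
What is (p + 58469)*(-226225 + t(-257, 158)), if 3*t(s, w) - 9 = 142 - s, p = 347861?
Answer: -91866743370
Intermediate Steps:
t(s, w) = 151/3 - s/3 (t(s, w) = 3 + (142 - s)/3 = 3 + (142/3 - s/3) = 151/3 - s/3)
(p + 58469)*(-226225 + t(-257, 158)) = (347861 + 58469)*(-226225 + (151/3 - ⅓*(-257))) = 406330*(-226225 + (151/3 + 257/3)) = 406330*(-226225 + 136) = 406330*(-226089) = -91866743370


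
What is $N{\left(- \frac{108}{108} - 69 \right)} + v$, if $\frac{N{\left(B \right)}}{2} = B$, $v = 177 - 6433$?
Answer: $-6396$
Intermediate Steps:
$v = -6256$ ($v = 177 - 6433 = -6256$)
$N{\left(B \right)} = 2 B$
$N{\left(- \frac{108}{108} - 69 \right)} + v = 2 \left(- \frac{108}{108} - 69\right) - 6256 = 2 \left(\left(-108\right) \frac{1}{108} - 69\right) - 6256 = 2 \left(-1 - 69\right) - 6256 = 2 \left(-70\right) - 6256 = -140 - 6256 = -6396$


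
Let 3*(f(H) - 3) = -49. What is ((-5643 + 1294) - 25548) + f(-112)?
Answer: -89731/3 ≈ -29910.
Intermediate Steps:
f(H) = -40/3 (f(H) = 3 + (1/3)*(-49) = 3 - 49/3 = -40/3)
((-5643 + 1294) - 25548) + f(-112) = ((-5643 + 1294) - 25548) - 40/3 = (-4349 - 25548) - 40/3 = -29897 - 40/3 = -89731/3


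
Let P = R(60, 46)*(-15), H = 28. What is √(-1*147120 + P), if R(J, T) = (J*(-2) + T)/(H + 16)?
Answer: 3*I*√7910430/22 ≈ 383.53*I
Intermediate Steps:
R(J, T) = -J/22 + T/44 (R(J, T) = (J*(-2) + T)/(28 + 16) = (-2*J + T)/44 = (T - 2*J)*(1/44) = -J/22 + T/44)
P = 555/22 (P = (-1/22*60 + (1/44)*46)*(-15) = (-30/11 + 23/22)*(-15) = -37/22*(-15) = 555/22 ≈ 25.227)
√(-1*147120 + P) = √(-1*147120 + 555/22) = √(-147120 + 555/22) = √(-3236085/22) = 3*I*√7910430/22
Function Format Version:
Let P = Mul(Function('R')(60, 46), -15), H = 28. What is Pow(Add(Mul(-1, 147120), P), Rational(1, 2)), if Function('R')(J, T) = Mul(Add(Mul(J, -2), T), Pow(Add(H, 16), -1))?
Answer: Mul(Rational(3, 22), I, Pow(7910430, Rational(1, 2))) ≈ Mul(383.53, I)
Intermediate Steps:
Function('R')(J, T) = Add(Mul(Rational(-1, 22), J), Mul(Rational(1, 44), T)) (Function('R')(J, T) = Mul(Add(Mul(J, -2), T), Pow(Add(28, 16), -1)) = Mul(Add(Mul(-2, J), T), Pow(44, -1)) = Mul(Add(T, Mul(-2, J)), Rational(1, 44)) = Add(Mul(Rational(-1, 22), J), Mul(Rational(1, 44), T)))
P = Rational(555, 22) (P = Mul(Add(Mul(Rational(-1, 22), 60), Mul(Rational(1, 44), 46)), -15) = Mul(Add(Rational(-30, 11), Rational(23, 22)), -15) = Mul(Rational(-37, 22), -15) = Rational(555, 22) ≈ 25.227)
Pow(Add(Mul(-1, 147120), P), Rational(1, 2)) = Pow(Add(Mul(-1, 147120), Rational(555, 22)), Rational(1, 2)) = Pow(Add(-147120, Rational(555, 22)), Rational(1, 2)) = Pow(Rational(-3236085, 22), Rational(1, 2)) = Mul(Rational(3, 22), I, Pow(7910430, Rational(1, 2)))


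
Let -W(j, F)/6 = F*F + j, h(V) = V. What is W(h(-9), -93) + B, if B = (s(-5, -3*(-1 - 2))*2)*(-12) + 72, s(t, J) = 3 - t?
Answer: -51960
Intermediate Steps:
W(j, F) = -6*j - 6*F² (W(j, F) = -6*(F*F + j) = -6*(F² + j) = -6*(j + F²) = -6*j - 6*F²)
B = -120 (B = ((3 - 1*(-5))*2)*(-12) + 72 = ((3 + 5)*2)*(-12) + 72 = (8*2)*(-12) + 72 = 16*(-12) + 72 = -192 + 72 = -120)
W(h(-9), -93) + B = (-6*(-9) - 6*(-93)²) - 120 = (54 - 6*8649) - 120 = (54 - 51894) - 120 = -51840 - 120 = -51960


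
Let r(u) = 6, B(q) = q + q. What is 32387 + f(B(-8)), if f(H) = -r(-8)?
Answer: 32381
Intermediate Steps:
B(q) = 2*q
f(H) = -6 (f(H) = -1*6 = -6)
32387 + f(B(-8)) = 32387 - 6 = 32381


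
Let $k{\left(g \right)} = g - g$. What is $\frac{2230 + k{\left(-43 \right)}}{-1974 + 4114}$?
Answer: $\frac{223}{214} \approx 1.0421$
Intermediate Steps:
$k{\left(g \right)} = 0$
$\frac{2230 + k{\left(-43 \right)}}{-1974 + 4114} = \frac{2230 + 0}{-1974 + 4114} = \frac{2230}{2140} = 2230 \cdot \frac{1}{2140} = \frac{223}{214}$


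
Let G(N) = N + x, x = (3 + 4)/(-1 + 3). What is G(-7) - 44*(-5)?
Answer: 433/2 ≈ 216.50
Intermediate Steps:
x = 7/2 ≈ 3.5000
G(N) = 7/2 + N (G(N) = N + 7/2 = 7/2 + N)
G(-7) - 44*(-5) = (7/2 - 7) - 44*(-5) = -7/2 + 220 = 433/2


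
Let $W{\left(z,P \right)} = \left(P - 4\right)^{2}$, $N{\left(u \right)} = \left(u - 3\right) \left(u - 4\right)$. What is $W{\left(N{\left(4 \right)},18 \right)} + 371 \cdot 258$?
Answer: $95914$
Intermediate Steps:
$N{\left(u \right)} = \left(-4 + u\right) \left(-3 + u\right)$ ($N{\left(u \right)} = \left(-3 + u\right) \left(-4 + u\right) = \left(-4 + u\right) \left(-3 + u\right)$)
$W{\left(z,P \right)} = \left(-4 + P\right)^{2}$
$W{\left(N{\left(4 \right)},18 \right)} + 371 \cdot 258 = \left(-4 + 18\right)^{2} + 371 \cdot 258 = 14^{2} + 95718 = 196 + 95718 = 95914$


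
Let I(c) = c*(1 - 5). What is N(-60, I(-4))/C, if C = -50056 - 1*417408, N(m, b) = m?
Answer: 15/116866 ≈ 0.00012835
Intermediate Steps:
I(c) = -4*c (I(c) = c*(-4) = -4*c)
C = -467464 (C = -50056 - 417408 = -467464)
N(-60, I(-4))/C = -60/(-467464) = -60*(-1/467464) = 15/116866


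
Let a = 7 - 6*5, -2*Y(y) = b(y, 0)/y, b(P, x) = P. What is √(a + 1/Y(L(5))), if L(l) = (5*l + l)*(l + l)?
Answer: 5*I ≈ 5.0*I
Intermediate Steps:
L(l) = 12*l² (L(l) = (6*l)*(2*l) = 12*l²)
Y(y) = -½ (Y(y) = -y/(2*y) = -½*1 = -½)
a = -23 (a = 7 - 30 = -23)
√(a + 1/Y(L(5))) = √(-23 + 1/(-½)) = √(-23 - 2) = √(-25) = 5*I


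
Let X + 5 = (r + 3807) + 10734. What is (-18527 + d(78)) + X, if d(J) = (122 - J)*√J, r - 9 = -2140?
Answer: -6122 + 44*√78 ≈ -5733.4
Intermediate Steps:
r = -2131 (r = 9 - 2140 = -2131)
d(J) = √J*(122 - J)
X = 12405 (X = -5 + ((-2131 + 3807) + 10734) = -5 + (1676 + 10734) = -5 + 12410 = 12405)
(-18527 + d(78)) + X = (-18527 + √78*(122 - 1*78)) + 12405 = (-18527 + √78*(122 - 78)) + 12405 = (-18527 + √78*44) + 12405 = (-18527 + 44*√78) + 12405 = -6122 + 44*√78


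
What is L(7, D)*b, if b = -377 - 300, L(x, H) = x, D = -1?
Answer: -4739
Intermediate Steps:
b = -677
L(7, D)*b = 7*(-677) = -4739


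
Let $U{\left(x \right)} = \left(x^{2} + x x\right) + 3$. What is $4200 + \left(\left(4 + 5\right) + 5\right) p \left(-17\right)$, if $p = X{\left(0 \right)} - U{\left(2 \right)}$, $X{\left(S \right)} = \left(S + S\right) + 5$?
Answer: $5628$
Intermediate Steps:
$X{\left(S \right)} = 5 + 2 S$ ($X{\left(S \right)} = 2 S + 5 = 5 + 2 S$)
$U{\left(x \right)} = 3 + 2 x^{2}$ ($U{\left(x \right)} = \left(x^{2} + x^{2}\right) + 3 = 2 x^{2} + 3 = 3 + 2 x^{2}$)
$p = -6$ ($p = \left(5 + 2 \cdot 0\right) - \left(3 + 2 \cdot 2^{2}\right) = \left(5 + 0\right) - \left(3 + 2 \cdot 4\right) = 5 - \left(3 + 8\right) = 5 - 11 = -6$)
$4200 + \left(\left(4 + 5\right) + 5\right) p \left(-17\right) = 4200 + \left(\left(4 + 5\right) + 5\right) \left(-6\right) \left(-17\right) = 4200 + \left(9 + 5\right) \left(-6\right) \left(-17\right) = 4200 + 14 \left(-6\right) \left(-17\right) = 4200 - -1428 = 4200 + 1428 = 5628$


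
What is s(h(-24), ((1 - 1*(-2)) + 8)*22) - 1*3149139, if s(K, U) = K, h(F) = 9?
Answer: -3149130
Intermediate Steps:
s(h(-24), ((1 - 1*(-2)) + 8)*22) - 1*3149139 = 9 - 1*3149139 = 9 - 3149139 = -3149130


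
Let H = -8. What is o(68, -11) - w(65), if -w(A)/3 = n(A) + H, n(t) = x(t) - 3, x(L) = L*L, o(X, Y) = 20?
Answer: 12662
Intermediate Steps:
x(L) = L²
n(t) = -3 + t² (n(t) = t² - 3 = -3 + t²)
w(A) = 33 - 3*A² (w(A) = -3*((-3 + A²) - 8) = -3*(-11 + A²) = 33 - 3*A²)
o(68, -11) - w(65) = 20 - (33 - 3*65²) = 20 - (33 - 3*4225) = 20 - (33 - 12675) = 20 - 1*(-12642) = 20 + 12642 = 12662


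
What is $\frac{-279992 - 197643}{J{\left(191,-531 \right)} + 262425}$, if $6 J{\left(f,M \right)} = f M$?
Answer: $- \frac{955270}{491043} \approx -1.9454$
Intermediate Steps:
$J{\left(f,M \right)} = \frac{M f}{6}$ ($J{\left(f,M \right)} = \frac{f M}{6} = \frac{M f}{6}$)
$\frac{-279992 - 197643}{J{\left(191,-531 \right)} + 262425} = \frac{-279992 - 197643}{\frac{1}{6} \left(-531\right) 191 + 262425} = - \frac{477635}{- \frac{33807}{2} + 262425} = - \frac{477635}{\frac{491043}{2}} = \left(-477635\right) \frac{2}{491043} = - \frac{955270}{491043}$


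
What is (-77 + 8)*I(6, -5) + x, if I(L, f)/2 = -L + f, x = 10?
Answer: 1528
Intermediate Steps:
I(L, f) = -2*L + 2*f (I(L, f) = 2*(-L + f) = 2*(f - L) = -2*L + 2*f)
(-77 + 8)*I(6, -5) + x = (-77 + 8)*(-2*6 + 2*(-5)) + 10 = -69*(-12 - 10) + 10 = -69*(-22) + 10 = 1518 + 10 = 1528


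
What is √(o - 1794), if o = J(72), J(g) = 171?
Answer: I*√1623 ≈ 40.286*I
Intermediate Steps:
o = 171
√(o - 1794) = √(171 - 1794) = √(-1623) = I*√1623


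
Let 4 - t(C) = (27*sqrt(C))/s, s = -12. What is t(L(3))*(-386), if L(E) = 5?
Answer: -1544 - 1737*sqrt(5)/2 ≈ -3486.0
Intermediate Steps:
t(C) = 4 + 9*sqrt(C)/4 (t(C) = 4 - 27*sqrt(C)/(-12) = 4 - 27*sqrt(C)*(-1)/12 = 4 - (-9)*sqrt(C)/4 = 4 + 9*sqrt(C)/4)
t(L(3))*(-386) = (4 + 9*sqrt(5)/4)*(-386) = -1544 - 1737*sqrt(5)/2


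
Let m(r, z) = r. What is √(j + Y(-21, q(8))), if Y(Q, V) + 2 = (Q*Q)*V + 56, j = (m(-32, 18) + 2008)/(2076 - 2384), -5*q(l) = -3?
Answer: √46273535/385 ≈ 17.669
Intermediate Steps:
q(l) = ⅗ (q(l) = -⅕*(-3) = ⅗)
j = -494/77 (j = (-32 + 2008)/(2076 - 2384) = 1976/(-308) = 1976*(-1/308) = -494/77 ≈ -6.4156)
Y(Q, V) = 54 + V*Q² (Y(Q, V) = -2 + ((Q*Q)*V + 56) = -2 + (Q²*V + 56) = -2 + (V*Q² + 56) = -2 + (56 + V*Q²) = 54 + V*Q²)
√(j + Y(-21, q(8))) = √(-494/77 + (54 + (⅗)*(-21)²)) = √(-494/77 + (54 + (⅗)*441)) = √(-494/77 + (54 + 1323/5)) = √(-494/77 + 1593/5) = √(120191/385) = √46273535/385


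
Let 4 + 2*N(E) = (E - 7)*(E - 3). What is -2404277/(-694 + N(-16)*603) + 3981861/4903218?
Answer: -2504806158289/141491072222 ≈ -17.703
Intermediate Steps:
N(E) = -2 + (-7 + E)*(-3 + E)/2 (N(E) = -2 + ((E - 7)*(E - 3))/2 = -2 + ((-7 + E)*(-3 + E))/2 = -2 + (-7 + E)*(-3 + E)/2)
-2404277/(-694 + N(-16)*603) + 3981861/4903218 = -2404277/(-694 + (17/2 + (½)*(-16)² - 5*(-16))*603) + 3981861/4903218 = -2404277/(-694 + (17/2 + (½)*256 + 80)*603) + 3981861*(1/4903218) = -2404277/(-694 + (17/2 + 128 + 80)*603) + 442429/544802 = -2404277/(-694 + (433/2)*603) + 442429/544802 = -2404277/(-694 + 261099/2) + 442429/544802 = -2404277/259711/2 + 442429/544802 = -2404277*2/259711 + 442429/544802 = -4808554/259711 + 442429/544802 = -2504806158289/141491072222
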